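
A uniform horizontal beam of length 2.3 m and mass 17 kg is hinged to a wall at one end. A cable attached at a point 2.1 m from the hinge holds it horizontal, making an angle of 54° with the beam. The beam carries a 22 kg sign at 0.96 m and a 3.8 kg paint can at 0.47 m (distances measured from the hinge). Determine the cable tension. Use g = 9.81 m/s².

Take moments about the hinge.
Beam weight: 17 × 9.81 = 166.8 N down at 1.15 m → arm 1.15 m, τ = 166.8 × 1.15 = 191.8 N·m clockwise.
Sign: 22 × 9.81 = 215.8 N down at 0.96 m → arm 0.96 m, τ = 215.8 × 0.96 = 207.2 N·m clockwise.
Paint can: 3.8 × 9.81 = 37.28 N down at 0.47 m → arm 0.47 m, τ = 37.28 × 0.47 = 17.52 N·m clockwise.
Total clockwise load moment = 416.5 N·m.
The cable tension T acts at 2.1 m; only its component perpendicular to the beam, T sinθ, produces torque. sin 54° = 0.809.
For rotational equilibrium, T × 2.1 × 0.809 = 416.5, so T = 416.5 / 1.699 = 245 N.

T ≈ 245 N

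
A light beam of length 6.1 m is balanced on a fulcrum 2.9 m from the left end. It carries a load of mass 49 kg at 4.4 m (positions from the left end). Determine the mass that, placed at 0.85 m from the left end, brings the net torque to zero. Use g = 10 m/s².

m ≈ 35.9 kg

Take moments about the fulcrum (at 2.9 m from the left end).
Load: 49 × 10 = 490 N down at 4.4 m → arm 1.5 m, τ = 490 × 1.5 = 735 N·m clockwise.
Net moment of known loads = 735 N·m clockwise.
An unknown mass m at 0.85 m has arm 2.05 m; its moment is m·g·2.05 counterclockwise.
For rotational equilibrium, m × 10 × 2.05 = 735, so m = 735 / (10 × 2.05) = 35.9 kg.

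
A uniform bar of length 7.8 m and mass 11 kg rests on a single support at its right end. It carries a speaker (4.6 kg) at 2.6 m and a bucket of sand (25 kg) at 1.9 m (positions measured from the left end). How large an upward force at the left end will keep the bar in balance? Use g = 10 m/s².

Taking torques about the right end:
Beam weight: 11 × 10 = 110 N down at 3.9 m → arm 3.9 m, τ = 110 × 3.9 = 429 N·m counterclockwise.
Speaker: 4.6 × 10 = 46 N down at 2.6 m → arm 5.2 m, τ = 46 × 5.2 = 239.2 N·m counterclockwise.
Bucket of sand: 25 × 10 = 250 N down at 1.9 m → arm 5.9 m, τ = 250 × 5.9 = 1475 N·m counterclockwise.
Net moment of the loads = 2143 N·m counterclockwise.
The upward force F acts at the left end, arm 7.8 m, giving F × 7.8 clockwise.
Setting net torque to zero: F × 7.8 = 2143 → F = 2143 / 7.8 = 275 N.

F ≈ 275 N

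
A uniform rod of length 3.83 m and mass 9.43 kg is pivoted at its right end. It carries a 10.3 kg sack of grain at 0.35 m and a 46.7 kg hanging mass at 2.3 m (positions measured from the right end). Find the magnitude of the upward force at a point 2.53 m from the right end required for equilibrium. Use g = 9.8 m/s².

Choose the right end as the axis so the unknown pivot reaction has zero arm there.
Beam weight: 9.43 × 9.8 = 92.41 N down at 1.915 m → arm 1.915 m, τ = 92.41 × 1.915 = 177 N·m counterclockwise.
Sack of grain: 10.3 × 9.8 = 100.9 N down at 0.35 m → arm 0.35 m, τ = 100.9 × 0.35 = 35.31 N·m counterclockwise.
Hanging mass: 46.7 × 9.8 = 457.7 N down at 2.3 m → arm 2.3 m, τ = 457.7 × 2.3 = 1053 N·m counterclockwise.
Net moment of the loads = 1265 N·m counterclockwise.
The upward force F acts at a point 2.53 m from the right end, arm 2.53 m, giving F × 2.53 clockwise.
Balancing moments: F × 2.53 = 1265, giving F = 1265 / 2.53 = 500 N.

F ≈ 500 N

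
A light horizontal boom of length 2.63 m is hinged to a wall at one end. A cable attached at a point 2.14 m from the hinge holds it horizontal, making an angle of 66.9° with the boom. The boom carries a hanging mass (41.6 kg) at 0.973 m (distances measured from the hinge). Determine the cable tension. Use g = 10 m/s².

Taking torques about the hinge:
Hanging mass: 41.6 × 10 = 416 N down at 0.973 m → arm 0.973 m, τ = 416 × 0.973 = 404.8 N·m clockwise.
Total clockwise load moment = 404.8 N·m.
The cable tension T acts at 2.14 m; only its component perpendicular to the boom, T sinθ, produces torque. sin 66.9° = 0.9198.
Setting net torque to zero: T × 2.14 × 0.9198 = 404.8 → T = 404.8 / 1.968 = 206 N.

T ≈ 206 N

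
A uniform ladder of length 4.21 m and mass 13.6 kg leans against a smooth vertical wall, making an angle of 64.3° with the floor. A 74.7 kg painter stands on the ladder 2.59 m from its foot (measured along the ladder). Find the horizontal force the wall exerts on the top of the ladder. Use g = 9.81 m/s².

N_wall ≈ 249 N

Sum moments about the foot of the ladder (the floor normal and friction both act there and drop out).
Ladder weight 13.6×9.81 = 133.4 N acts at 2.105 m along the ladder; its horizontal arm is 2.105·cos64.3° = 0.9129 m → τ = 121.8 N·m clockwise.
Painter: 74.7×9.81 = 732.8 N at 2.59 m → arm 1.123 m → τ = 822.9 N·m clockwise.
Wall normal N acts horizontally at the top; its moment arm is the height L sinθ = 4.21·sin64.3° = 3.794 m, counterclockwise.
For rotational equilibrium, N × 3.794 = 944.7, so N = 249 N.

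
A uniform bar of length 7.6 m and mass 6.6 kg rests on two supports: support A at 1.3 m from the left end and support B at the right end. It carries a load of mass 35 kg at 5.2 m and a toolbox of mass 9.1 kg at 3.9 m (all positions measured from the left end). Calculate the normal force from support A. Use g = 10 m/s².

Taking torques about support B:
Beam weight: 6.6 × 10 = 66 N down at 3.8 m → arm 3.8 m, τ = 66 × 3.8 = 250.8 N·m counterclockwise.
Load: 35 × 10 = 350 N down at 5.2 m → arm 2.4 m, τ = 350 × 2.4 = 840 N·m counterclockwise.
Toolbox: 9.1 × 10 = 91 N down at 3.9 m → arm 3.7 m, τ = 91 × 3.7 = 336.7 N·m counterclockwise.
Net load moment about support B = 1428 N·m counterclockwise.
Reaction R at support A is upward at 1.3 m, arm 6.3 m → moment R × 6.3 clockwise.
For rotational equilibrium, R × 6.3 = 1428, so R = 227 N.

R_A ≈ 227 N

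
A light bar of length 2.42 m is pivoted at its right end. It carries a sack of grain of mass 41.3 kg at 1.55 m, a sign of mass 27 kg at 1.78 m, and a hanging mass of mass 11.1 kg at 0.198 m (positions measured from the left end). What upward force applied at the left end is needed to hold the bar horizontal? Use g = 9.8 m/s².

F ≈ 315 N

About the right end:
Sack of grain: 41.3 × 9.8 = 404.7 N down at 1.55 m → arm 0.87 m, τ = 404.7 × 0.87 = 352.1 N·m counterclockwise.
Sign: 27 × 9.8 = 264.6 N down at 1.78 m → arm 0.64 m, τ = 264.6 × 0.64 = 169.3 N·m counterclockwise.
Hanging mass: 11.1 × 9.8 = 108.8 N down at 0.198 m → arm 2.222 m, τ = 108.8 × 2.222 = 241.8 N·m counterclockwise.
Net moment of the loads = 763.2 N·m counterclockwise.
The upward force F acts at the left end, arm 2.42 m, giving F × 2.42 clockwise.
For rotational equilibrium, F × 2.42 = 763.2, so F = 763.2 / 2.42 = 315 N.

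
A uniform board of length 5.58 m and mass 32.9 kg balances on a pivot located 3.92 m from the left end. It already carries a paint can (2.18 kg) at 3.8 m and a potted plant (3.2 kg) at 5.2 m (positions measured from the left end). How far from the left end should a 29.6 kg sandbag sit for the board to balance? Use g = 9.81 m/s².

x ≈ 5.05 m from the left end

Take moments about the pivot (at 3.92 m from the left end).
Beam weight: 32.9 × 9.81 = 322.7 N down at 2.79 m → arm 1.13 m, τ = 322.7 × 1.13 = 364.7 N·m counterclockwise.
Paint can: 2.18 × 9.81 = 21.39 N down at 3.8 m → arm 0.12 m, τ = 21.39 × 0.12 = 2.567 N·m counterclockwise.
Potted plant: 3.2 × 9.81 = 31.39 N down at 5.2 m → arm 1.28 m, τ = 31.39 × 1.28 = 40.18 N·m clockwise.
Net moment of existing loads = 327.1 N·m counterclockwise.
The sandbag weighs 29.6 × 9.81 = 290.4 N and must supply an equal clockwise moment, so its lever arm about the pivot is 327.1 / 290.4 = 1.13 m.
That puts it at 3.92 + 1.13 = 5.05 m from the left end.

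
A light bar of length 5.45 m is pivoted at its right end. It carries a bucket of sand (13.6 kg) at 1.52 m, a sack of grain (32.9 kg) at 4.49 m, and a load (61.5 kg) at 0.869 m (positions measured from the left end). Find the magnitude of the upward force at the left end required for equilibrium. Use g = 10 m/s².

Sum moments about the right end (the unknown pivot reaction has zero arm there).
Bucket of sand: 13.6 × 10 = 136 N down at 1.52 m → arm 3.93 m, τ = 136 × 3.93 = 534.5 N·m counterclockwise.
Sack of grain: 32.9 × 10 = 329 N down at 4.49 m → arm 0.96 m, τ = 329 × 0.96 = 315.8 N·m counterclockwise.
Load: 61.5 × 10 = 615 N down at 0.869 m → arm 4.581 m, τ = 615 × 4.581 = 2817 N·m counterclockwise.
Net moment of the loads = 3667 N·m counterclockwise.
The upward force F acts at the left end, arm 5.45 m, giving F × 5.45 clockwise.
Setting net torque to zero: F × 5.45 = 3667 → F = 3667 / 5.45 = 673 N.

F ≈ 673 N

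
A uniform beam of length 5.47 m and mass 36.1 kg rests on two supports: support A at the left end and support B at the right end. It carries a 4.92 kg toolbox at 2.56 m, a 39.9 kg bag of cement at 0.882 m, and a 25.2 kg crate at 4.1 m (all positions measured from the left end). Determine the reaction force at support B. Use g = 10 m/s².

Take moments about support A.
Beam weight: 36.1 × 10 = 361 N down at 2.735 m → arm 2.735 m, τ = 361 × 2.735 = 987.3 N·m clockwise.
Toolbox: 4.92 × 10 = 49.2 N down at 2.56 m → arm 2.56 m, τ = 49.2 × 2.56 = 126 N·m clockwise.
Bag of cement: 39.9 × 10 = 399 N down at 0.882 m → arm 0.882 m, τ = 399 × 0.882 = 351.9 N·m clockwise.
Crate: 25.2 × 10 = 252 N down at 4.1 m → arm 4.1 m, τ = 252 × 4.1 = 1033 N·m clockwise.
Net load moment about support A = 2498 N·m clockwise.
Reaction R at support B is upward at 5.47 m, arm 5.47 m → moment R × 5.47 counterclockwise.
Στ = 0 ⇒ R × 5.47 = 2498 ⇒ R = 457 N.

R_B ≈ 457 N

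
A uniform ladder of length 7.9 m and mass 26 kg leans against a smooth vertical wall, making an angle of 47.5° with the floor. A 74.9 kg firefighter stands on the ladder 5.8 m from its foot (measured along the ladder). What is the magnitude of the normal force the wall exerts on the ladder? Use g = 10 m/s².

N_wall ≈ 623 N

Take moments about the foot of the ladder.
Ladder weight 26×10 = 260 N acts at 3.95 m along the ladder; its horizontal arm is 3.95·cos47.5° = 2.669 m → τ = 693.9 N·m clockwise.
Firefighter: 74.9×10 = 749 N at 5.8 m → arm 3.918 m → τ = 2935 N·m clockwise.
Wall normal N acts horizontally at the top; its moment arm is the height L sinθ = 7.9·sin47.5° = 5.824 m, counterclockwise.
Στ = 0 ⇒ N × 5.824 = 3629 ⇒ N = 623 N.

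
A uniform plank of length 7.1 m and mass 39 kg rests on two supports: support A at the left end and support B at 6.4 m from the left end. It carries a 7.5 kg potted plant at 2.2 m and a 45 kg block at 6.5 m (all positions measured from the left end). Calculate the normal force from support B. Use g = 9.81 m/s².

R_B ≈ 686 N

About support A:
Beam weight: 39 × 9.81 = 382.6 N down at 3.55 m → arm 3.55 m, τ = 382.6 × 3.55 = 1358 N·m clockwise.
Potted plant: 7.5 × 9.81 = 73.58 N down at 2.2 m → arm 2.2 m, τ = 73.58 × 2.2 = 161.9 N·m clockwise.
Block: 45 × 9.81 = 441.5 N down at 6.5 m → arm 6.5 m, τ = 441.5 × 6.5 = 2870 N·m clockwise.
Net load moment about support A = 4390 N·m clockwise.
Reaction R at support B is upward at 6.4 m, arm 6.4 m → moment R × 6.4 counterclockwise.
Setting net torque to zero: R × 6.4 = 4390 → R = 686 N.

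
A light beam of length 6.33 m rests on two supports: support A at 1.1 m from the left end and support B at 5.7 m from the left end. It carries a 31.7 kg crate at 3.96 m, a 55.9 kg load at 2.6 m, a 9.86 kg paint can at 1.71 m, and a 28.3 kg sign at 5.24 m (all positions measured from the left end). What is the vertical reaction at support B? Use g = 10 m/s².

Sum moments about support A (its reaction then has zero moment arm).
Crate: 31.7 × 10 = 317 N down at 3.96 m → arm 2.86 m, τ = 317 × 2.86 = 906.6 N·m clockwise.
Load: 55.9 × 10 = 559 N down at 2.6 m → arm 1.5 m, τ = 559 × 1.5 = 838.5 N·m clockwise.
Paint can: 9.86 × 10 = 98.6 N down at 1.71 m → arm 0.61 m, τ = 98.6 × 0.61 = 60.15 N·m clockwise.
Sign: 28.3 × 10 = 283 N down at 5.24 m → arm 4.14 m, τ = 283 × 4.14 = 1172 N·m clockwise.
Net load moment about support A = 2977 N·m clockwise.
Reaction R at support B is upward at 5.7 m, arm 4.6 m → moment R × 4.6 counterclockwise.
For rotational equilibrium, R × 4.6 = 2977, so R = 647 N.

R_B ≈ 647 N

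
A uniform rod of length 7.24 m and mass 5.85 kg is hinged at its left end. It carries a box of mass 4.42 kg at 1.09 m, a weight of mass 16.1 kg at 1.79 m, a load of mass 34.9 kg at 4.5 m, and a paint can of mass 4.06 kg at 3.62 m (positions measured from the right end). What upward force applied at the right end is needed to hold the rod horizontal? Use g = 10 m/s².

Sum moments about the left end (the unknown pivot reaction has zero arm there).
Beam weight: 5.85 × 10 = 58.5 N down at 3.62 m → arm 3.62 m, τ = 58.5 × 3.62 = 211.8 N·m clockwise.
Box: 4.42 × 10 = 44.2 N down at 1.09 m → arm 6.15 m, τ = 44.2 × 6.15 = 271.8 N·m clockwise.
Weight: 16.1 × 10 = 161 N down at 1.79 m → arm 5.45 m, τ = 161 × 5.45 = 877.5 N·m clockwise.
Load: 34.9 × 10 = 349 N down at 4.5 m → arm 2.74 m, τ = 349 × 2.74 = 956.3 N·m clockwise.
Paint can: 4.06 × 10 = 40.6 N down at 3.62 m → arm 3.62 m, τ = 40.6 × 3.62 = 147 N·m clockwise.
Net moment of the loads = 2464 N·m clockwise.
The upward force F acts at the right end, arm 7.24 m, giving F × 7.24 counterclockwise.
Στ = 0 ⇒ F × 7.24 = 2464 ⇒ F = 2464 / 7.24 = 340 N.

F ≈ 340 N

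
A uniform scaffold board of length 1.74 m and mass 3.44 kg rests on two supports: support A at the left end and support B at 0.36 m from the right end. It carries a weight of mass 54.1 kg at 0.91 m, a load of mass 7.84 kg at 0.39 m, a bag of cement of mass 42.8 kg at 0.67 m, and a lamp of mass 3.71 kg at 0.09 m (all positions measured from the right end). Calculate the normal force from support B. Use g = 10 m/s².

Choose support A as the axis so its reaction then has zero moment arm.
Beam weight: 3.44 × 10 = 34.4 N down at 0.87 m → arm 0.87 m, τ = 34.4 × 0.87 = 29.93 N·m clockwise.
Weight: 54.1 × 10 = 541 N down at 0.91 m → arm 0.83 m, τ = 541 × 0.83 = 449 N·m clockwise.
Load: 7.84 × 10 = 78.4 N down at 0.39 m → arm 1.35 m, τ = 78.4 × 1.35 = 105.8 N·m clockwise.
Bag of cement: 42.8 × 10 = 428 N down at 0.67 m → arm 1.07 m, τ = 428 × 1.07 = 458 N·m clockwise.
Lamp: 3.71 × 10 = 37.1 N down at 0.09 m → arm 1.65 m, τ = 37.1 × 1.65 = 61.21 N·m clockwise.
Net load moment about support A = 1104 N·m clockwise.
Reaction R at support B is upward at 0.36 m, arm 1.38 m → moment R × 1.38 counterclockwise.
Setting net torque to zero: R × 1.38 = 1104 → R = 800 N.

R_B ≈ 800 N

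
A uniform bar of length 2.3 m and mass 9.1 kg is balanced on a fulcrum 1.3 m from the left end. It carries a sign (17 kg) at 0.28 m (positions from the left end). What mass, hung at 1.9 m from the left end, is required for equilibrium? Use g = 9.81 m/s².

About the fulcrum (at 1.3 m from the left end):
Beam weight: 9.1 × 9.81 = 89.27 N down at 1.15 m → arm 0.15 m, τ = 89.27 × 0.15 = 13.39 N·m counterclockwise.
Sign: 17 × 9.81 = 166.8 N down at 0.28 m → arm 1.02 m, τ = 166.8 × 1.02 = 170.1 N·m counterclockwise.
Net moment of known loads = 183.5 N·m counterclockwise.
An unknown mass m at 1.9 m has arm 0.6 m; its moment is m·g·0.6 clockwise.
Setting net torque to zero: m × 9.81 × 0.6 = 183.5 → m = 183.5 / (9.81 × 0.6) = 31.2 kg.

m ≈ 31.2 kg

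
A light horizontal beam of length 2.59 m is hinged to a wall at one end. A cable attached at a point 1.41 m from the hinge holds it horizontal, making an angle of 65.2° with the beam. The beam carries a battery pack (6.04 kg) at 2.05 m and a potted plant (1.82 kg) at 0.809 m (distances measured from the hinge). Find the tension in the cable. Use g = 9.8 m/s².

T ≈ 106 N

Taking torques about the hinge:
Battery pack: 6.04 × 9.8 = 59.19 N down at 2.05 m → arm 2.05 m, τ = 59.19 × 2.05 = 121.3 N·m clockwise.
Potted plant: 1.82 × 9.8 = 17.84 N down at 0.809 m → arm 0.809 m, τ = 17.84 × 0.809 = 14.43 N·m clockwise.
Total clockwise load moment = 135.7 N·m.
The cable tension T acts at 1.41 m; only its component perpendicular to the beam, T sinθ, produces torque. sin 65.2° = 0.9078.
Setting net torque to zero: T × 1.41 × 0.9078 = 135.7 → T = 135.7 / 1.28 = 106 N.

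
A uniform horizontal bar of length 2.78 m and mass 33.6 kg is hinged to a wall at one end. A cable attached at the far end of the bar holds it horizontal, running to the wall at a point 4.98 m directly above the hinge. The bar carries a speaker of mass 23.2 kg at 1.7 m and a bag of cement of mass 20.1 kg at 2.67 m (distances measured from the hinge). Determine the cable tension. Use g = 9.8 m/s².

T ≈ 564 N

Sum moments about the hinge (the unknown hinge reaction has zero arm there).
Beam weight: 33.6 × 9.8 = 329.3 N down at 1.39 m → arm 1.39 m, τ = 329.3 × 1.39 = 457.7 N·m clockwise.
Speaker: 23.2 × 9.8 = 227.4 N down at 1.7 m → arm 1.7 m, τ = 227.4 × 1.7 = 386.6 N·m clockwise.
Bag of cement: 20.1 × 9.8 = 197 N down at 2.67 m → arm 2.67 m, τ = 197 × 2.67 = 526 N·m clockwise.
Total clockwise load moment = 1370 N·m.
The cable tension T acts at 2.78 m; only its component perpendicular to the bar, T sinθ, produces torque. sinθ = h/√(h²+d²) = 4.98/√(4.98²+2.78²) = 0.8732.
Balancing moments: T × 2.78 × 0.8732 = 1370, giving T = 1370 / 2.427 = 564 N.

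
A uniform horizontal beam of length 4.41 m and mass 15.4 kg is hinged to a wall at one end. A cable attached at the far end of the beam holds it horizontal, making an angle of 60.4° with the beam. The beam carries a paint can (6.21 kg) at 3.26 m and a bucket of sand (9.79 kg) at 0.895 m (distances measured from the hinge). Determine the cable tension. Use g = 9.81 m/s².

About the hinge:
Beam weight: 15.4 × 9.81 = 151.1 N down at 2.205 m → arm 2.205 m, τ = 151.1 × 2.205 = 333.2 N·m clockwise.
Paint can: 6.21 × 9.81 = 60.92 N down at 3.26 m → arm 3.26 m, τ = 60.92 × 3.26 = 198.6 N·m clockwise.
Bucket of sand: 9.79 × 9.81 = 96.04 N down at 0.895 m → arm 0.895 m, τ = 96.04 × 0.895 = 85.96 N·m clockwise.
Total clockwise load moment = 617.8 N·m.
The cable tension T acts at 4.41 m; only its component perpendicular to the beam, T sinθ, produces torque. sin 60.4° = 0.8695.
Στ = 0 ⇒ T × 4.41 × 0.8695 = 617.8 ⇒ T = 617.8 / 3.834 = 161 N.

T ≈ 161 N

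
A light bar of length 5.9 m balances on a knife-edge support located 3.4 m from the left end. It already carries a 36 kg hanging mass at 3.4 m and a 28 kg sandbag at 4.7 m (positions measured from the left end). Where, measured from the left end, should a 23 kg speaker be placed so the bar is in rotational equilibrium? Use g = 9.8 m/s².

Taking torques about the knife-edge support (at 3.4 m from the left end):
Hanging mass: acts at the knife-edge support, moment arm 0 → no torque.
Sandbag: 28 × 9.8 = 274.4 N down at 4.7 m → arm 1.3 m, τ = 274.4 × 1.3 = 356.7 N·m clockwise.
Net moment of existing loads = 356.7 N·m clockwise.
The speaker weighs 23 × 9.8 = 225.4 N and must supply an equal counterclockwise moment, so its lever arm about the knife-edge support is 356.7 / 225.4 = 1.58 m.
That puts it at 3.4 − 1.58 = 1.82 m from the left end.

x ≈ 1.82 m from the left end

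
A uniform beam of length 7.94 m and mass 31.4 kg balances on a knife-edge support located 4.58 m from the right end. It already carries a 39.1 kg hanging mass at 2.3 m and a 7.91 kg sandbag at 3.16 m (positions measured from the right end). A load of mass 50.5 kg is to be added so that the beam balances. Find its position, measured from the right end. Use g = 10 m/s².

x ≈ 6.95 m from the right end

Taking torques about the knife-edge support (at 4.58 m from the right end):
Beam weight: 31.4 × 10 = 314 N down at 3.97 m → arm 0.61 m, τ = 314 × 0.61 = 191.5 N·m clockwise.
Hanging mass: 39.1 × 10 = 391 N down at 2.3 m → arm 2.28 m, τ = 391 × 2.28 = 891.5 N·m clockwise.
Sandbag: 7.91 × 10 = 79.1 N down at 3.16 m → arm 1.42 m, τ = 79.1 × 1.42 = 112.3 N·m clockwise.
Net moment of existing loads = 1195 N·m clockwise.
The load weighs 50.5 × 10 = 505 N and must supply an equal counterclockwise moment, so its lever arm about the knife-edge support is 1195 / 505 = 2.37 m.
That puts it at 4.58 + 2.37 = 6.95 m from the right end.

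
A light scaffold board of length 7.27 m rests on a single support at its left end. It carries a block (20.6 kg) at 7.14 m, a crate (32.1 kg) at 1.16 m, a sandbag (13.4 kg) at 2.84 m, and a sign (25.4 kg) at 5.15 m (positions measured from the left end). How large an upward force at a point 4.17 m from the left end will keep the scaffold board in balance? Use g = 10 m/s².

F ≈ 847 N

Taking torques about the left end:
Block: 20.6 × 10 = 206 N down at 7.14 m → arm 7.14 m, τ = 206 × 7.14 = 1471 N·m clockwise.
Crate: 32.1 × 10 = 321 N down at 1.16 m → arm 1.16 m, τ = 321 × 1.16 = 372.4 N·m clockwise.
Sandbag: 13.4 × 10 = 134 N down at 2.84 m → arm 2.84 m, τ = 134 × 2.84 = 380.6 N·m clockwise.
Sign: 25.4 × 10 = 254 N down at 5.15 m → arm 5.15 m, τ = 254 × 5.15 = 1308 N·m clockwise.
Net moment of the loads = 3532 N·m clockwise.
The upward force F acts at a point 4.17 m from the left end, arm 4.17 m, giving F × 4.17 counterclockwise.
For rotational equilibrium, F × 4.17 = 3532, so F = 3532 / 4.17 = 847 N.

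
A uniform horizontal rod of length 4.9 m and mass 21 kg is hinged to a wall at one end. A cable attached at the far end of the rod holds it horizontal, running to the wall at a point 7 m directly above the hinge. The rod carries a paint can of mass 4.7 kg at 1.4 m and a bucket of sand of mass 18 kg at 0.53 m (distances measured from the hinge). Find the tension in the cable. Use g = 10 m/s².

Take moments about the hinge.
Beam weight: 21 × 10 = 210 N down at 2.45 m → arm 2.45 m, τ = 210 × 2.45 = 514.5 N·m clockwise.
Paint can: 4.7 × 10 = 47 N down at 1.4 m → arm 1.4 m, τ = 47 × 1.4 = 65.8 N·m clockwise.
Bucket of sand: 18 × 10 = 180 N down at 0.53 m → arm 0.53 m, τ = 180 × 0.53 = 95.4 N·m clockwise.
Total clockwise load moment = 675.7 N·m.
The cable tension T acts at 4.9 m; only its component perpendicular to the rod, T sinθ, produces torque. sinθ = h/√(h²+d²) = 7/√(7²+4.9²) = 0.8192.
Balancing moments: T × 4.9 × 0.8192 = 675.7, giving T = 675.7 / 4.014 = 168 N.

T ≈ 168 N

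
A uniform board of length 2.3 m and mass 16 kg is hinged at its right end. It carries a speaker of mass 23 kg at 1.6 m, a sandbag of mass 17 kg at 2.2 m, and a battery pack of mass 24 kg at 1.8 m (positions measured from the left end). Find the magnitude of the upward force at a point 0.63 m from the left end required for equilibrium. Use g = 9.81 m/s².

Choose the right end as the axis so the unknown pivot reaction has zero arm there.
Beam weight: 16 × 9.81 = 157 N down at 1.15 m → arm 1.15 m, τ = 157 × 1.15 = 180.5 N·m counterclockwise.
Speaker: 23 × 9.81 = 225.6 N down at 1.6 m → arm 0.7 m, τ = 225.6 × 0.7 = 157.9 N·m counterclockwise.
Sandbag: 17 × 9.81 = 166.8 N down at 2.2 m → arm 0.1 m, τ = 166.8 × 0.1 = 16.68 N·m counterclockwise.
Battery pack: 24 × 9.81 = 235.4 N down at 1.8 m → arm 0.5 m, τ = 235.4 × 0.5 = 117.7 N·m counterclockwise.
Net moment of the loads = 472.8 N·m counterclockwise.
The upward force F acts at a point 0.63 m from the left end, arm 1.67 m, giving F × 1.67 clockwise.
Στ = 0 ⇒ F × 1.67 = 472.8 ⇒ F = 472.8 / 1.67 = 283 N.

F ≈ 283 N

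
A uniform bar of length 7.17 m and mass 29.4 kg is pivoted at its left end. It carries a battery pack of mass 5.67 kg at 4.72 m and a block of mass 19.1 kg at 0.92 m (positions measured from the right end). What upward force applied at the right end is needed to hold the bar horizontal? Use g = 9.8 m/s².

F ≈ 326 N

Sum moments about the left end (the unknown pivot reaction has zero arm there).
Beam weight: 29.4 × 9.8 = 288.1 N down at 3.585 m → arm 3.585 m, τ = 288.1 × 3.585 = 1033 N·m clockwise.
Battery pack: 5.67 × 9.8 = 55.57 N down at 4.72 m → arm 2.45 m, τ = 55.57 × 2.45 = 136.1 N·m clockwise.
Block: 19.1 × 9.8 = 187.2 N down at 0.92 m → arm 6.25 m, τ = 187.2 × 6.25 = 1170 N·m clockwise.
Net moment of the loads = 2339 N·m clockwise.
The upward force F acts at the right end, arm 7.17 m, giving F × 7.17 counterclockwise.
Balancing moments: F × 7.17 = 2339, giving F = 2339 / 7.17 = 326 N.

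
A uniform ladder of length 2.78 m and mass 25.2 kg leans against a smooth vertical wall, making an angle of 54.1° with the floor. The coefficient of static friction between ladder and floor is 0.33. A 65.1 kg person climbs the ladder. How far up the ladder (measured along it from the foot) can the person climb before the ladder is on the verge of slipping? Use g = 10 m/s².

Taking torques about the foot of the ladder:
Ladder weight 25.2×10 = 252 N acts at 1.39 m along the ladder; its horizontal arm is 1.39·cos54.1° = 0.8151 m → τ = 205.4 N·m clockwise.
Person weight 65.1×10 = 651 N at distance d → arm d·cos54.1° → τ = 651·d·0.5864 clockwise.
Wall normal N at the top has arm L sinθ = 2.252 m counterclockwise, so Στ = 0 gives N·2.252 = 205.4 + 381.7·d.
ΣFy = 0 ⇒ N_floor = 903 N, so the maximum friction is μ_s·N_floor = 0.33×903 = 298 N. ΣFx = 0 ⇒ N_wall = f, so at the slipping point N = 298 N.
Substituting: 298×2.252 = 205.4 + 381.7·d ⇒ d = (671.1 − 205.4) / 381.7 = 1.22 m.

d ≈ 1.22 m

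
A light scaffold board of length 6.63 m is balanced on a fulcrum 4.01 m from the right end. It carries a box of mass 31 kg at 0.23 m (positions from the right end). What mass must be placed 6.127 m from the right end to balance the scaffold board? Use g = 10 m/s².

Choose the fulcrum (at 4.01 m from the right end) as the axis so the support reaction has zero arm there.
Box: 31 × 10 = 310 N down at 0.23 m → arm 3.78 m, τ = 310 × 3.78 = 1172 N·m clockwise.
Net moment of known loads = 1172 N·m clockwise.
An unknown mass m at 6.127 m has arm 2.117 m; its moment is m·g·2.117 counterclockwise.
For rotational equilibrium, m × 10 × 2.117 = 1172, so m = 1172 / (10 × 2.117) = 55.4 kg.

m ≈ 55.4 kg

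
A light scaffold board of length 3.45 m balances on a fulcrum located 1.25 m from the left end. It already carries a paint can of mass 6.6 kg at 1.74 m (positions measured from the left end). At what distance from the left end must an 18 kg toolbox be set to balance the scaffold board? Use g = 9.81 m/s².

x ≈ 1.07 m from the left end

Sum moments about the fulcrum (at 1.25 m from the left end) (the support reaction has zero arm there).
Paint can: 6.6 × 9.81 = 64.75 N down at 1.74 m → arm 0.49 m, τ = 64.75 × 0.49 = 31.73 N·m clockwise.
Net moment of existing loads = 31.73 N·m clockwise.
The toolbox weighs 18 × 9.81 = 176.6 N and must supply an equal counterclockwise moment, so its lever arm about the fulcrum is 31.73 / 176.6 = 0.18 m.
That puts it at 1.25 − 0.18 = 1.07 m from the left end.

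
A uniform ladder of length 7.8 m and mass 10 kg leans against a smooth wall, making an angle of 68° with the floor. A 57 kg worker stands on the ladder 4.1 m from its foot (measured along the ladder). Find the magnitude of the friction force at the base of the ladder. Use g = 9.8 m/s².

f ≈ 138 N

Sum moments about the foot of the ladder (the floor normal and friction both act there and drop out).
Ladder weight 10×9.8 = 98 N acts at 3.9 m along the ladder; its horizontal arm is 3.9·cos68° = 1.461 m → τ = 143.2 N·m clockwise.
Worker: 57×9.8 = 558.6 N at 4.1 m → arm 1.536 m → τ = 858 N·m clockwise.
Wall normal N acts horizontally at the top; its moment arm is the height L sinθ = 7.8·sin68° = 7.232 m, counterclockwise.
Setting net torque to zero: N × 7.232 = 1001 → N = 138 N.
ΣFx = 0: friction at the foot balances the wall's push, so f = N_wall = 138 N.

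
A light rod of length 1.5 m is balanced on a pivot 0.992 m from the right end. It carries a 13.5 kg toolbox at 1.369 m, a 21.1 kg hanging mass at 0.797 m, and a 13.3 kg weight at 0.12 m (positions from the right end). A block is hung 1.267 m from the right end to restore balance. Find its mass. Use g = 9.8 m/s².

m ≈ 38.6 kg

Sum moments about the pivot (at 0.992 m from the right end) (the support reaction has zero arm there).
Toolbox: 13.5 × 9.8 = 132.3 N down at 1.369 m → arm 0.377 m, τ = 132.3 × 0.377 = 49.88 N·m counterclockwise.
Hanging mass: 21.1 × 9.8 = 206.8 N down at 0.797 m → arm 0.195 m, τ = 206.8 × 0.195 = 40.33 N·m clockwise.
Weight: 13.3 × 9.8 = 130.3 N down at 0.12 m → arm 0.872 m, τ = 130.3 × 0.872 = 113.6 N·m clockwise.
Net moment of known loads = 104 N·m clockwise.
An unknown mass m at 1.267 m has arm 0.275 m; its moment is m·g·0.275 counterclockwise.
Balancing moments: m × 9.8 × 0.275 = 104, giving m = 104 / (9.8 × 0.275) = 38.6 kg.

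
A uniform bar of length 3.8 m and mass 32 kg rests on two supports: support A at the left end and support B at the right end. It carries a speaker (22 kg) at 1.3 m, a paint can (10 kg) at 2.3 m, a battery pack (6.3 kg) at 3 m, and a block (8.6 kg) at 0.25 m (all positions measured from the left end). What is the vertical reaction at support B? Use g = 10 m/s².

R_B ≈ 351 N

Take moments about support A.
Beam weight: 32 × 10 = 320 N down at 1.9 m → arm 1.9 m, τ = 320 × 1.9 = 608 N·m clockwise.
Speaker: 22 × 10 = 220 N down at 1.3 m → arm 1.3 m, τ = 220 × 1.3 = 286 N·m clockwise.
Paint can: 10 × 10 = 100 N down at 2.3 m → arm 2.3 m, τ = 100 × 2.3 = 230 N·m clockwise.
Battery pack: 6.3 × 10 = 63 N down at 3 m → arm 3 m, τ = 63 × 3 = 189 N·m clockwise.
Block: 8.6 × 10 = 86 N down at 0.25 m → arm 0.25 m, τ = 86 × 0.25 = 21.5 N·m clockwise.
Net load moment about support A = 1334 N·m clockwise.
Reaction R at support B is upward at 3.8 m, arm 3.8 m → moment R × 3.8 counterclockwise.
For rotational equilibrium, R × 3.8 = 1334, so R = 351 N.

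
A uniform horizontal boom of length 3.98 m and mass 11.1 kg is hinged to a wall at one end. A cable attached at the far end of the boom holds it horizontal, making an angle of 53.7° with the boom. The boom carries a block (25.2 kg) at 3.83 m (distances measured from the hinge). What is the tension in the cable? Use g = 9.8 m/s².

T ≈ 362 N

Taking torques about the hinge:
Beam weight: 11.1 × 9.8 = 108.8 N down at 1.99 m → arm 1.99 m, τ = 108.8 × 1.99 = 216.5 N·m clockwise.
Block: 25.2 × 9.8 = 247 N down at 3.83 m → arm 3.83 m, τ = 247 × 3.83 = 946 N·m clockwise.
Total clockwise load moment = 1162 N·m.
The cable tension T acts at 3.98 m; only its component perpendicular to the boom, T sinθ, produces torque. sin 53.7° = 0.8059.
Στ = 0 ⇒ T × 3.98 × 0.8059 = 1162 ⇒ T = 1162 / 3.207 = 362 N.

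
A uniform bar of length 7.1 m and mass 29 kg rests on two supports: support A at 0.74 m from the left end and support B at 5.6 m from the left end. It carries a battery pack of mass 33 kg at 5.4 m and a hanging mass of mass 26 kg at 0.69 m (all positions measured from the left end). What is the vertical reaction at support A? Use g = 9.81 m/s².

R_A ≈ 391 N

About support B:
Beam weight: 29 × 9.81 = 284.5 N down at 3.55 m → arm 2.05 m, τ = 284.5 × 2.05 = 583.2 N·m counterclockwise.
Battery pack: 33 × 9.81 = 323.7 N down at 5.4 m → arm 0.2 m, τ = 323.7 × 0.2 = 64.74 N·m counterclockwise.
Hanging mass: 26 × 9.81 = 255.1 N down at 0.69 m → arm 4.91 m, τ = 255.1 × 4.91 = 1253 N·m counterclockwise.
Net load moment about support B = 1901 N·m counterclockwise.
Reaction R at support A is upward at 0.74 m, arm 4.86 m → moment R × 4.86 clockwise.
Balancing moments: R × 4.86 = 1901, giving R = 391 N.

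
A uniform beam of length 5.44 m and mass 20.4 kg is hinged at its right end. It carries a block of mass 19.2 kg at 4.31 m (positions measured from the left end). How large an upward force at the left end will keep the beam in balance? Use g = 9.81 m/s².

Taking torques about the right end:
Beam weight: 20.4 × 9.81 = 200.1 N down at 2.72 m → arm 2.72 m, τ = 200.1 × 2.72 = 544.3 N·m counterclockwise.
Block: 19.2 × 9.81 = 188.4 N down at 4.31 m → arm 1.13 m, τ = 188.4 × 1.13 = 212.9 N·m counterclockwise.
Net moment of the loads = 757.2 N·m counterclockwise.
The upward force F acts at the left end, arm 5.44 m, giving F × 5.44 clockwise.
Balancing moments: F × 5.44 = 757.2, giving F = 757.2 / 5.44 = 139 N.

F ≈ 139 N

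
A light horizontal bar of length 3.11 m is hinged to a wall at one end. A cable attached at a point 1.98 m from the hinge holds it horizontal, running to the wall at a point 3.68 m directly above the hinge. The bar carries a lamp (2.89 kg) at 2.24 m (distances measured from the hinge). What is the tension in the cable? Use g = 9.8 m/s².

T ≈ 36.4 N

About the hinge:
Lamp: 2.89 × 9.8 = 28.32 N down at 2.24 m → arm 2.24 m, τ = 28.32 × 2.24 = 63.44 N·m clockwise.
Total clockwise load moment = 63.44 N·m.
The cable tension T acts at 1.98 m; only its component perpendicular to the bar, T sinθ, produces torque. sinθ = h/√(h²+d²) = 3.68/√(3.68²+1.98²) = 0.8806.
Balancing moments: T × 1.98 × 0.8806 = 63.44, giving T = 63.44 / 1.744 = 36.4 N.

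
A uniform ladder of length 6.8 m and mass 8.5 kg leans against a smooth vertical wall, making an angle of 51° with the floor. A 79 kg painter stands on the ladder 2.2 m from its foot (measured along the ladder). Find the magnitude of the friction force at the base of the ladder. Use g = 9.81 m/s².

f ≈ 237 N

Choose the foot of the ladder as the axis so the floor normal and friction both act there and drop out.
Ladder weight 8.5×9.81 = 83.39 N acts at 3.4 m along the ladder; its horizontal arm is 3.4·cos51° = 2.14 m → τ = 178.5 N·m clockwise.
Painter: 79×9.81 = 775 N at 2.2 m → arm 1.385 m → τ = 1073 N·m clockwise.
Wall normal N acts horizontally at the top; its moment arm is the height L sinθ = 6.8·sin51° = 5.285 m, counterclockwise.
Balancing moments: N × 5.285 = 1252, giving N = 237 N.
ΣFx = 0: friction at the foot balances the wall's push, so f = N_wall = 237 N.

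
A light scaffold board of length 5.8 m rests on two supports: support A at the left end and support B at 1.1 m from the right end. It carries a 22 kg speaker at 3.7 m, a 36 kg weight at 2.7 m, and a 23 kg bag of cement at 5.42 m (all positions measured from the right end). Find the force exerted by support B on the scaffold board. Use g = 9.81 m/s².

Take moments about support A.
Speaker: 22 × 9.81 = 215.8 N down at 3.7 m → arm 2.1 m, τ = 215.8 × 2.1 = 453.2 N·m clockwise.
Weight: 36 × 9.81 = 353.2 N down at 2.7 m → arm 3.1 m, τ = 353.2 × 3.1 = 1095 N·m clockwise.
Bag of cement: 23 × 9.81 = 225.6 N down at 5.42 m → arm 0.38 m, τ = 225.6 × 0.38 = 85.73 N·m clockwise.
Net load moment about support A = 1634 N·m clockwise.
Reaction R at support B is upward at 1.1 m, arm 4.7 m → moment R × 4.7 counterclockwise.
Στ = 0 ⇒ R × 4.7 = 1634 ⇒ R = 348 N.

R_B ≈ 348 N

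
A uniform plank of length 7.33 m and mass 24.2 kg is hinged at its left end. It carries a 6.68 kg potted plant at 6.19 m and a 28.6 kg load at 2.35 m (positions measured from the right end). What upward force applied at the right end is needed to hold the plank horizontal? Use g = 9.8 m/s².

F ≈ 319 N

About the left end:
Beam weight: 24.2 × 9.8 = 237.2 N down at 3.665 m → arm 3.665 m, τ = 237.2 × 3.665 = 869.3 N·m clockwise.
Potted plant: 6.68 × 9.8 = 65.46 N down at 6.19 m → arm 1.14 m, τ = 65.46 × 1.14 = 74.62 N·m clockwise.
Load: 28.6 × 9.8 = 280.3 N down at 2.35 m → arm 4.98 m, τ = 280.3 × 4.98 = 1396 N·m clockwise.
Net moment of the loads = 2340 N·m clockwise.
The upward force F acts at the right end, arm 7.33 m, giving F × 7.33 counterclockwise.
Balancing moments: F × 7.33 = 2340, giving F = 2340 / 7.33 = 319 N.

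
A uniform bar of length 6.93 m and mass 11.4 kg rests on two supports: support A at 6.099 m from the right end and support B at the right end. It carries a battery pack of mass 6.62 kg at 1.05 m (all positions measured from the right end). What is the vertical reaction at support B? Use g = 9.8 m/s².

Take moments about support A.
Beam weight: 11.4 × 9.8 = 111.7 N down at 3.465 m → arm 2.634 m, τ = 111.7 × 2.634 = 294.2 N·m clockwise.
Battery pack: 6.62 × 9.8 = 64.88 N down at 1.05 m → arm 5.049 m, τ = 64.88 × 5.049 = 327.6 N·m clockwise.
Net load moment about support A = 621.8 N·m clockwise.
Reaction R at support B is upward at 0 m, arm 6.099 m → moment R × 6.099 counterclockwise.
Στ = 0 ⇒ R × 6.099 = 621.8 ⇒ R = 102 N.

R_B ≈ 102 N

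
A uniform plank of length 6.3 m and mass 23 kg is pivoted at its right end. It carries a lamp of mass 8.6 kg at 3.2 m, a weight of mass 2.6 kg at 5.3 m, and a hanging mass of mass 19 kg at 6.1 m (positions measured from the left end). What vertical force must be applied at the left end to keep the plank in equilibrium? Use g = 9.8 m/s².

Choose the right end as the axis so the unknown pivot reaction has zero arm there.
Beam weight: 23 × 9.8 = 225.4 N down at 3.15 m → arm 3.15 m, τ = 225.4 × 3.15 = 710 N·m counterclockwise.
Lamp: 8.6 × 9.8 = 84.28 N down at 3.2 m → arm 3.1 m, τ = 84.28 × 3.1 = 261.3 N·m counterclockwise.
Weight: 2.6 × 9.8 = 25.48 N down at 5.3 m → arm 1 m, τ = 25.48 × 1 = 25.48 N·m counterclockwise.
Hanging mass: 19 × 9.8 = 186.2 N down at 6.1 m → arm 0.2 m, τ = 186.2 × 0.2 = 37.24 N·m counterclockwise.
Net moment of the loads = 1034 N·m counterclockwise.
The upward force F acts at the left end, arm 6.3 m, giving F × 6.3 clockwise.
Setting net torque to zero: F × 6.3 = 1034 → F = 1034 / 6.3 = 164 N.

F ≈ 164 N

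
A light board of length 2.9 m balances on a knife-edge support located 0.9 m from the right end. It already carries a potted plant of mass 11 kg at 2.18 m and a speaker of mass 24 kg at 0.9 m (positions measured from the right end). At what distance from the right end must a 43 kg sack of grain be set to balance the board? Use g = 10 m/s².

x ≈ 0.573 m from the right end

Take moments about the knife-edge support (at 0.9 m from the right end).
Potted plant: 11 × 10 = 110 N down at 2.18 m → arm 1.28 m, τ = 110 × 1.28 = 140.8 N·m counterclockwise.
Speaker: acts at the knife-edge support, moment arm 0 → no torque.
Net moment of existing loads = 140.8 N·m counterclockwise.
The sack of grain weighs 43 × 10 = 430 N and must supply an equal clockwise moment, so its lever arm about the knife-edge support is 140.8 / 430 = 0.327 m.
That puts it at 0.9 − 0.327 = 0.573 m from the right end.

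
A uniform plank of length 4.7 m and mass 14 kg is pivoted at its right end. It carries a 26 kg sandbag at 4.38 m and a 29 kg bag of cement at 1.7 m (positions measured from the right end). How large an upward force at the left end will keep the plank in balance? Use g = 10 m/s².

About the right end:
Beam weight: 14 × 10 = 140 N down at 2.35 m → arm 2.35 m, τ = 140 × 2.35 = 329 N·m counterclockwise.
Sandbag: 26 × 10 = 260 N down at 4.38 m → arm 4.38 m, τ = 260 × 4.38 = 1139 N·m counterclockwise.
Bag of cement: 29 × 10 = 290 N down at 1.7 m → arm 1.7 m, τ = 290 × 1.7 = 493 N·m counterclockwise.
Net moment of the loads = 1961 N·m counterclockwise.
The upward force F acts at the left end, arm 4.7 m, giving F × 4.7 clockwise.
Balancing moments: F × 4.7 = 1961, giving F = 1961 / 4.7 = 417 N.

F ≈ 417 N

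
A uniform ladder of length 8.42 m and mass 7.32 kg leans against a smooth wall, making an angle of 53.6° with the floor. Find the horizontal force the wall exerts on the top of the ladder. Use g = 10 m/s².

Take moments about the foot of the ladder.
Ladder weight 7.32×10 = 73.2 N acts at 4.21 m along the ladder; its horizontal arm is 4.21·cos53.6° = 2.498 m → τ = 182.9 N·m clockwise.
Wall normal N acts horizontally at the top; its moment arm is the height L sinθ = 8.42·sin53.6° = 6.777 m, counterclockwise.
Setting net torque to zero: N × 6.777 = 182.9 → N = 27 N.

N_wall ≈ 27 N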